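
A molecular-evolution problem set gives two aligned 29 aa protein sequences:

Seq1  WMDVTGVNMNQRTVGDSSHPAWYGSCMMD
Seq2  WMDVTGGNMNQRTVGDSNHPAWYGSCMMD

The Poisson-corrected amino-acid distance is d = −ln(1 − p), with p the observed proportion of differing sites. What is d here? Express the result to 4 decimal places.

0.0715

The sequences differ at positions 7 (V/G), 18 (S/N).
p = 2/29 = 0.068966.
d = −ln(1 − 0.068966) = −ln(0.931034) = 0.0715.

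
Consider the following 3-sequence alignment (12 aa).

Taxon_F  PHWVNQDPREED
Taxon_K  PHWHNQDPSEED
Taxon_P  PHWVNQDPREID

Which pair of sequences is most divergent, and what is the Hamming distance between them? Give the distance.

3

Pairwise Hamming distances:
  Taxon_F vs Taxon_K: 2
  Taxon_F vs Taxon_P: 1
  Taxon_K vs Taxon_P: 3
The largest is 3, between Taxon_K and Taxon_P.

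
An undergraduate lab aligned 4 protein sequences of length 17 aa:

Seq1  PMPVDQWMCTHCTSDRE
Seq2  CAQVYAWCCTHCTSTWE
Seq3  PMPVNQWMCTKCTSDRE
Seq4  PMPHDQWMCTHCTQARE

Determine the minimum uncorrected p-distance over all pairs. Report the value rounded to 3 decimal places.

Pairwise Hamming distances:
  Seq1 vs Seq2: 8
  Seq1 vs Seq3: 2
  Seq1 vs Seq4: 3
  Seq2 vs Seq3: 9
  Seq2 vs Seq4: 10
  Seq3 vs Seq4: 5
The smallest is 2 mismatches, between Seq1 and Seq3; p = 2/17 = 0.118.

0.118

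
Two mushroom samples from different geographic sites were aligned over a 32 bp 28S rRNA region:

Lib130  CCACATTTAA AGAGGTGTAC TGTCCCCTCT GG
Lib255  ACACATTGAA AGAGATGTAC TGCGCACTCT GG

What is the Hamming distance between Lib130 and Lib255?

6

Differing sites — 1:C/A; 8:T/G; 15:G/A; 23:T/C; 24:C/G; 26:C/A.
That gives 6 mismatches out of 32 aligned sites, so the Hamming distance is 6.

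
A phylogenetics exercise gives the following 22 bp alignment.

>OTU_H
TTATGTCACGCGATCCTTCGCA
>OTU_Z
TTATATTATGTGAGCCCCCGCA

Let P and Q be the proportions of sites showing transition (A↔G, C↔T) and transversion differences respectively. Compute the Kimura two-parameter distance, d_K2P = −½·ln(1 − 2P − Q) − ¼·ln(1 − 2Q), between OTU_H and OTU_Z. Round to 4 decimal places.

0.4707

Mismatches occur at site 5 (G/A, transition), site 7 (C/T, transition), site 9 (C/T, transition), site 11 (C/T, transition), site 14 (T/G, transversion), site 17 (T/C, transition), site 18 (T/C, transition).
Of the 7 differences, 6 transitions and 1 transversion over 22 sites: P = 6/22 = 0.272727, Q = 1/22 = 0.045455.
d = −0.5·ln(0.409091) − 0.25·ln(0.909090) = −0.5·(-0.893818) − 0.25·(-0.095311) = 0.4707.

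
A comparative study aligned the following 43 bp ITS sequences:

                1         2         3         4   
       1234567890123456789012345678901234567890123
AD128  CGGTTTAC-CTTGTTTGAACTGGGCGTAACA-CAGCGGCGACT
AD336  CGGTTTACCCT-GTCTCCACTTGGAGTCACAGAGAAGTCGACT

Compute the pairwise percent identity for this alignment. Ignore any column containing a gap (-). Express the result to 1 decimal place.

Excluding the 3 gap columns leaves 40 comparable sites.
Differing sites — 15:T/C; 17:G/C; 18:A/C; 22:G/T; 25:C/A; 28:A/C; 33:C/A; 34:A/G; 35:G/A; 36:C/A; 38:G/T.
29 of the 40 comparable sites match, so the percent identity is 29/40 × 100 = 72.5%.

72.5%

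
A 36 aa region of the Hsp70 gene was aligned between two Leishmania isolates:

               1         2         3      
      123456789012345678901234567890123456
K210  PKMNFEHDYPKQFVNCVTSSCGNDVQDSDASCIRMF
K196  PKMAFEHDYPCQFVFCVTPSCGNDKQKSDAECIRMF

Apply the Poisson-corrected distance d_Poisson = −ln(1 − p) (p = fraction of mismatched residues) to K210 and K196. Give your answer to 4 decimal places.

The sequences differ at positions 4 (N/A), 11 (K/C), 15 (N/F), 19 (S/P), 25 (V/K), 27 (D/K), 31 (S/E).
p = 7/36 = 0.194444.
d = −ln(1 − 0.194444) = −ln(0.805556) = 0.2162.

0.2162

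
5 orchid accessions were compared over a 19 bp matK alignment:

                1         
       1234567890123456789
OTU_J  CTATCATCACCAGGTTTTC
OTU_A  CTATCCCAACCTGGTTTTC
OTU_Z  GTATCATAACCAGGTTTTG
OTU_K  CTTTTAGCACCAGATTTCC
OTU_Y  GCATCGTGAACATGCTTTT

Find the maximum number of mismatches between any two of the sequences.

13

Pairwise Hamming distances:
  OTU_J vs OTU_A: 4
  OTU_J vs OTU_Z: 3
  OTU_J vs OTU_K: 5
  OTU_J vs OTU_Y: 8
  OTU_A vs OTU_Z: 5
  OTU_A vs OTU_K: 8
  OTU_A vs OTU_Y: 10
  OTU_Z vs OTU_K: 8
  OTU_Z vs OTU_Y: 7
  OTU_K vs OTU_Y: 13
The largest is 13, between OTU_K and OTU_Y.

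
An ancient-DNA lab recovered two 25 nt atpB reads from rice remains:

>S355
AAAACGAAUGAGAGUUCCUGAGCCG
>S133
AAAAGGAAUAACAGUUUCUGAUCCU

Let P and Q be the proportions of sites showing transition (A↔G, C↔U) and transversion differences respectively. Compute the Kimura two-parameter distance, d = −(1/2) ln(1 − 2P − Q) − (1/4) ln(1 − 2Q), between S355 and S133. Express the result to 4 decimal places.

The sequences differ at positions 5 (C/G, transversion), 10 (G/A, transition), 12 (G/C, transversion), 17 (C/U, transition), 22 (G/U, transversion), 25 (G/U, transversion).
Of the 6 differences, 2 transitions and 4 transversions over 25 sites: P = 2/25 = 0.080000, Q = 4/25 = 0.160000.
d = −0.5·ln(0.680000) − 0.25·ln(0.680000) = −0.5·(-0.385662) − 0.25·(-0.385662) = 0.2892.

0.2892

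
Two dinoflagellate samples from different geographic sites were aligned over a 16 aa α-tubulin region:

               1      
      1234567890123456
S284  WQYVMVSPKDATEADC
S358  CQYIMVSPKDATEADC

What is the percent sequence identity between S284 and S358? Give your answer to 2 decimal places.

Mismatches occur at site 1 (W/C), site 4 (V/I).
14 of the 16 sites match, so the percent identity is 14/16 × 100 = 87.50%.

87.50%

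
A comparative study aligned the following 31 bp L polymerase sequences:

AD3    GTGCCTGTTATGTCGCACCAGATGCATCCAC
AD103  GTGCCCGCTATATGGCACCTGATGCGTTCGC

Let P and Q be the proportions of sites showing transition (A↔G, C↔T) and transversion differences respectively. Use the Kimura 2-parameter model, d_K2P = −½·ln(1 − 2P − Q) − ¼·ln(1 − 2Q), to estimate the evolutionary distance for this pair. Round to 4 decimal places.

Mismatches occur at site 6 (T↔C, transition), site 8 (T↔C, transition), site 12 (G↔A, transition), site 14 (C↔G, transversion), site 20 (A↔T, transversion), site 26 (A↔G, transition), site 28 (C↔T, transition), site 30 (A↔G, transition).
Of the 8 differences, 6 transitions and 2 transversions over 31 sites: P = 6/31 = 0.193548, Q = 2/31 = 0.064516.
d = −0.5·ln(0.548388) − 0.25·ln(0.870968) = −0.5·(-0.600772) − 0.25·(-0.138150) = 0.3349.

0.3349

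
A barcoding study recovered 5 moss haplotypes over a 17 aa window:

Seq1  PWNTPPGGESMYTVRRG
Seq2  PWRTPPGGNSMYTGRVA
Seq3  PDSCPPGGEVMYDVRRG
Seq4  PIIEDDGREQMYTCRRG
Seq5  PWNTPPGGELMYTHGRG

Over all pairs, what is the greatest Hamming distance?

Pairwise Hamming distances:
  Seq1 vs Seq2: 5
  Seq1 vs Seq3: 5
  Seq1 vs Seq4: 8
  Seq1 vs Seq5: 3
  Seq2 vs Seq3: 9
  Seq2 vs Seq4: 11
  Seq2 vs Seq5: 7
  Seq3 vs Seq4: 9
  Seq3 vs Seq5: 7
  Seq4 vs Seq5: 9
The largest is 11, between Seq2 and Seq4.

11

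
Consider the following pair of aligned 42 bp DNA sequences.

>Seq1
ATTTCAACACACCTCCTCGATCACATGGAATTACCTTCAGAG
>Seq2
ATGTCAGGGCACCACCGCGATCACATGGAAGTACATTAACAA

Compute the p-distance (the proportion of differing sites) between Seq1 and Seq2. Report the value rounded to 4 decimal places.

0.2619

Differing sites — 3:T/G; 7:A/G; 8:C/G; 9:A/G; 14:T/A; 17:T/G; 31:T/G; 35:C/A; 38:C/A; 40:G/C; 42:G/A.
There are 11 differences over 42 sites, so p = 11/42 = 0.2619.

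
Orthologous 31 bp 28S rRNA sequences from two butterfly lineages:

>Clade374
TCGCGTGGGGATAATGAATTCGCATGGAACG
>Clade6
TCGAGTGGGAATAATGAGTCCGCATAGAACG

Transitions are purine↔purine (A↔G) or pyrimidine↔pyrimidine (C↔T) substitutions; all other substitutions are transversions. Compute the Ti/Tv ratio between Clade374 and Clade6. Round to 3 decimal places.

4.000

The sequences differ at positions 4 (C/A, transversion), 10 (G/A, transition), 18 (A/G, transition), 20 (T/C, transition), 26 (G/A, transition).
Of the 5 differences, 4 transitions and 1 transversion, so Ti/Tv = 4/1 = 4.000.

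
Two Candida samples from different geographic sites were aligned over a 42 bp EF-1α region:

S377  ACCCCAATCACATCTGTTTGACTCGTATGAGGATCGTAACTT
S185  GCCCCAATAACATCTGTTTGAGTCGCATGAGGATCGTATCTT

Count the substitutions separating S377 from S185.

5

Mismatches occur at site 1 (A↔G), site 9 (C↔A), site 22 (C↔G), site 26 (T↔C), site 39 (A↔T).
That gives 5 mismatches out of 42 aligned sites, so the Hamming distance is 5.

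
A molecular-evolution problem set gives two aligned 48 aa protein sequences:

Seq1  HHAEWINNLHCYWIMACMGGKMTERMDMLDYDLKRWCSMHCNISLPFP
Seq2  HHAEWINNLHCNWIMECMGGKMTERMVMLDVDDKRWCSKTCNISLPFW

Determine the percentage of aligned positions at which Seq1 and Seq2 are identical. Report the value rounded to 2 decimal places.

Differing sites — 12:Y/N; 16:A/E; 27:D/V; 31:Y/V; 33:L/D; 39:M/K; 40:H/T; 48:P/W.
40 of the 48 sites match, so the percent identity is 40/48 × 100 = 83.33%.

83.33%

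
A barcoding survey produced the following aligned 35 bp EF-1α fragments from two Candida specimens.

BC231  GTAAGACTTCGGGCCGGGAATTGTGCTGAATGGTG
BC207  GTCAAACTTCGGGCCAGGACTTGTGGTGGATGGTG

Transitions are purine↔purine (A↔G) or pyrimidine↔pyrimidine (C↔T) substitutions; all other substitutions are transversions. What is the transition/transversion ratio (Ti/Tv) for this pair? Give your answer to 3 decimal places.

Differing sites — 3:A/C (Tv); 5:G/A (Ti); 16:G/A (Ti); 20:A/C (Tv); 26:C/G (Tv); 29:A/G (Ti).
Of the 6 differences, 3 transitions and 3 transversions, so Ti/Tv = 3/3 = 1.000.

1.000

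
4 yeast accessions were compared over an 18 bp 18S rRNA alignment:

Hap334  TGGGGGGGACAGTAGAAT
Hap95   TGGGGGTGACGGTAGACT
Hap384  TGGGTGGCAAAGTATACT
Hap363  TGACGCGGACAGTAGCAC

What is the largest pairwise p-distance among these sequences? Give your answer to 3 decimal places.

Pairwise Hamming distances:
  Hap334 vs Hap95: 3
  Hap334 vs Hap384: 5
  Hap334 vs Hap363: 5
  Hap95 vs Hap384: 6
  Hap95 vs Hap363: 8
  Hap384 vs Hap363: 10
The largest is 10 mismatches, between Hap384 and Hap363; p = 10/18 = 0.556.

0.556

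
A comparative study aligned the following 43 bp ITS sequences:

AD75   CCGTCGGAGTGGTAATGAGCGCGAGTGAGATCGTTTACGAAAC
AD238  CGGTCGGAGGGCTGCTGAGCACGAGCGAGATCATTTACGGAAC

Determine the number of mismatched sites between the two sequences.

Differing sites — 2:C/G; 10:T/G; 12:G/C; 14:A/G; 15:A/C; 21:G/A; 26:T/C; 33:G/A; 40:A/G.
That gives 9 mismatches out of 43 aligned sites, so the Hamming distance is 9.

9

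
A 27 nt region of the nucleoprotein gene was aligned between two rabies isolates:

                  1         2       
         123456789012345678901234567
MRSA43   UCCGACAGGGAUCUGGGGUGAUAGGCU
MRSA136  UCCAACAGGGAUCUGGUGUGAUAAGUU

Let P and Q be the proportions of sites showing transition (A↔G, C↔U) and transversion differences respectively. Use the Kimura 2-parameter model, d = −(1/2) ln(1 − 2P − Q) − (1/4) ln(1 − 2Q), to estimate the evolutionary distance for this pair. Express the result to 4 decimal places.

0.1693

Differing sites — 4:G/A (Ti); 17:G/U (Tv); 24:G/A (Ti); 26:C/U (Ti).
Of the 4 differences, 3 transitions and 1 transversion over 27 sites: P = 3/27 = 0.111111, Q = 1/27 = 0.037037.
d = −0.5·ln(0.740741) − 0.25·ln(0.925926) = −0.5·(-0.300104) − 0.25·(-0.076961) = 0.1693.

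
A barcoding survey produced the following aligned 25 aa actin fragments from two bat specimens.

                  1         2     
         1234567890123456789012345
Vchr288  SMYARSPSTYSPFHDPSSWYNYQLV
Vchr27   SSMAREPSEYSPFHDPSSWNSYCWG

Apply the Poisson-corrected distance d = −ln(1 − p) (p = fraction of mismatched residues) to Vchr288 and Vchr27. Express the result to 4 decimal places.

0.4463

Differing sites — 2:M/S; 3:Y/M; 6:S/E; 9:T/E; 20:Y/N; 21:N/S; 23:Q/C; 24:L/W; 25:V/G.
p = 9/25 = 0.360000.
d = −ln(1 − 0.360000) = −ln(0.640000) = 0.4463.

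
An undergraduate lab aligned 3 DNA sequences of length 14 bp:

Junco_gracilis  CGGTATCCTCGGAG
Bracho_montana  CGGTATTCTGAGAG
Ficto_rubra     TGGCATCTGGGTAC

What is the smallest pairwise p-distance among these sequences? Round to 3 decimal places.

0.214

Pairwise Hamming distances:
  Junco_gracilis vs Bracho_montana: 3
  Junco_gracilis vs Ficto_rubra: 7
  Bracho_montana vs Ficto_rubra: 8
The smallest is 3 mismatches, between Junco_gracilis and Bracho_montana; p = 3/14 = 0.214.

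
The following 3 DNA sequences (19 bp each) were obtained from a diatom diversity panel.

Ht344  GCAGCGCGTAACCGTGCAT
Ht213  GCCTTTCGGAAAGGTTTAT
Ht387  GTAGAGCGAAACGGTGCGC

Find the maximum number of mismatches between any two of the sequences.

11

Pairwise Hamming distances:
  Ht344 vs Ht213: 9
  Ht344 vs Ht387: 6
  Ht213 vs Ht387: 11
The largest is 11, between Ht213 and Ht387.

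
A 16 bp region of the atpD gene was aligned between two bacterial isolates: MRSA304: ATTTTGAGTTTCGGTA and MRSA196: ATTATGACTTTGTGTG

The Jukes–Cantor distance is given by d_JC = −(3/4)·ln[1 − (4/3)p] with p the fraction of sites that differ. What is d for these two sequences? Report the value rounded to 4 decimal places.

0.4042

Mismatches occur at site 4 (T↔A), site 8 (G↔C), site 12 (C↔G), site 13 (G↔T), site 16 (A↔G).
p = 5/16 = 0.312500.
d = −0.75 · ln(1 − (4/3)·0.312500) = −0.75 · ln(0.583333) = −0.75 · (-0.538997) = 0.4042.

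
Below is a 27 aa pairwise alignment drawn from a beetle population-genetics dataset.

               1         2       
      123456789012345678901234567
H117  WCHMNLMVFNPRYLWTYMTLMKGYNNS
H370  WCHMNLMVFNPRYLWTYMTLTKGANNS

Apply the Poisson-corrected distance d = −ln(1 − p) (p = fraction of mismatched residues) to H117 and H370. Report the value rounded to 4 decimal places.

0.0770

The sequences differ at positions 21 (M/T), 24 (Y/A).
p = 2/27 = 0.074074.
d = −ln(1 − 0.074074) = −ln(0.925926) = 0.0770.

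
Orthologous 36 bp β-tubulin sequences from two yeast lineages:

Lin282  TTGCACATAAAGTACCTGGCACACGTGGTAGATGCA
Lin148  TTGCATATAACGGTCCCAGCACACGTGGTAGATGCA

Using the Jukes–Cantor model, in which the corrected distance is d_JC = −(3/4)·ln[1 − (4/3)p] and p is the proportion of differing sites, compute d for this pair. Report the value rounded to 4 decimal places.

Differing sites — 6:C/T; 11:A/C; 13:T/G; 14:A/T; 17:T/C; 18:G/A.
p = 6/36 = 0.166667.
d = −0.75 · ln(1 − (4/3)·0.166667) = −0.75 · ln(0.777777) = −0.75 · (-0.251315) = 0.1885.

0.1885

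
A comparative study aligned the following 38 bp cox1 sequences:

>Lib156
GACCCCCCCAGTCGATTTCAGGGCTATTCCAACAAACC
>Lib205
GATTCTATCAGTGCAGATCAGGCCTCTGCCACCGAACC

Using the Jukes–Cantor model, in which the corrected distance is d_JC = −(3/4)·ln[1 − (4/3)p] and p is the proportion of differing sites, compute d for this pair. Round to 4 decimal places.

Mismatches occur at site 3 (C/T), site 4 (C/T), site 6 (C/T), site 7 (C/A), site 8 (C/T), site 13 (C/G), site 14 (G/C), site 16 (T/G), site 17 (T/A), site 23 (G/C), site 26 (A/C), site 28 (T/G), site 32 (A/C), site 34 (A/G).
p = 14/38 = 0.368421.
d = −0.75 · ln(1 − (4/3)·0.368421) = −0.75 · ln(0.508772) = −0.75 · (-0.675755) = 0.5068.

0.5068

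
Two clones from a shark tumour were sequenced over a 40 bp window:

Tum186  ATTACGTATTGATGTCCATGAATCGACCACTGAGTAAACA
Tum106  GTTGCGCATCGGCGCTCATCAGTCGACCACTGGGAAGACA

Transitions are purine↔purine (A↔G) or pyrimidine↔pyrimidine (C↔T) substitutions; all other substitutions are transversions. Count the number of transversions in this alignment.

Differing sites — 1:A/G (Ti); 4:A/G (Ti); 7:T/C (Ti); 10:T/C (Ti); 12:A/G (Ti); 13:T/C (Ti); 15:T/C (Ti); 16:C/T (Ti); 20:G/C (Tv); 22:A/G (Ti); 33:A/G (Ti); 35:T/A (Tv); 37:A/G (Ti).
Of the 13 differences, 11 transitions and 2 transversions, so the answer is 2.

2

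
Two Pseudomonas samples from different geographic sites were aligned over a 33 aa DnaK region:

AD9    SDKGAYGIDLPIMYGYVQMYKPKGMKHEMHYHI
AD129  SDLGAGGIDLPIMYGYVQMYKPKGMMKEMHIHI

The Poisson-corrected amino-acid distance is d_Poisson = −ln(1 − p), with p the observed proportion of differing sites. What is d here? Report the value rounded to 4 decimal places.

The sequences differ at positions 3 (K/L), 6 (Y/G), 26 (K/M), 27 (H/K), 31 (Y/I).
p = 5/33 = 0.151515.
d = −ln(1 − 0.151515) = −ln(0.848485) = 0.1643.

0.1643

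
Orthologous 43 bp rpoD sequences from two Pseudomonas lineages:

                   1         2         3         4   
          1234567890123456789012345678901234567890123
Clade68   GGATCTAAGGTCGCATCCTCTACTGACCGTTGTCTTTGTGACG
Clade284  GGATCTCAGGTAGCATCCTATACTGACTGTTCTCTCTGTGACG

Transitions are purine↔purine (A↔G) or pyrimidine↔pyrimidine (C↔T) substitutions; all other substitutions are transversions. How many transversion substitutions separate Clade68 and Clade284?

4

Mismatches occur at site 7 (A↔C, transversion), site 12 (C↔A, transversion), site 20 (C↔A, transversion), site 28 (C↔T, transition), site 32 (G↔C, transversion), site 36 (T↔C, transition).
Of the 6 differences, 2 transitions and 4 transversions, so the answer is 4.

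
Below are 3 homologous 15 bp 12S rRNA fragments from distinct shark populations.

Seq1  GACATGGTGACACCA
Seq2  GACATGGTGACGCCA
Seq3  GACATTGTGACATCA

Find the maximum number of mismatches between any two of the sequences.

3

Pairwise Hamming distances:
  Seq1 vs Seq2: 1
  Seq1 vs Seq3: 2
  Seq2 vs Seq3: 3
The largest is 3, between Seq2 and Seq3.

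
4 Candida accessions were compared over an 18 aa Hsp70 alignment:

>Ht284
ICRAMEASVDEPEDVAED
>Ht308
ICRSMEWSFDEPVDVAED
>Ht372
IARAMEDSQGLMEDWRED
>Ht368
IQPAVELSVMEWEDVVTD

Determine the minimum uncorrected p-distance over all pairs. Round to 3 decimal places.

0.222

Pairwise Hamming distances:
  Ht284 vs Ht308: 4
  Ht284 vs Ht372: 8
  Ht284 vs Ht368: 8
  Ht308 vs Ht372: 10
  Ht308 vs Ht368: 11
  Ht372 vs Ht368: 11
The smallest is 4 mismatches, between Ht284 and Ht308; p = 4/18 = 0.222.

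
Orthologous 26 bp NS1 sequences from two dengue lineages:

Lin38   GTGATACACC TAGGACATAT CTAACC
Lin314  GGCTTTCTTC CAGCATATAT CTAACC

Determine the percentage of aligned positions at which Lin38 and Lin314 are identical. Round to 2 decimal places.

65.38%

Mismatches occur at site 2 (T↔G), site 3 (G↔C), site 4 (A↔T), site 6 (A↔T), site 8 (A↔T), site 9 (C↔T), site 11 (T↔C), site 14 (G↔C), site 16 (C↔T).
17 of the 26 sites match, so the percent identity is 17/26 × 100 = 65.38%.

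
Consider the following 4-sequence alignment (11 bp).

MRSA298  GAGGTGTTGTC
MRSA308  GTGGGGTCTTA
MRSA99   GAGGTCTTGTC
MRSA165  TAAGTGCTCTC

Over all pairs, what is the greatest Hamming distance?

8

Pairwise Hamming distances:
  MRSA298 vs MRSA308: 5
  MRSA298 vs MRSA99: 1
  MRSA298 vs MRSA165: 4
  MRSA308 vs MRSA99: 6
  MRSA308 vs MRSA165: 8
  MRSA99 vs MRSA165: 5
The largest is 8, between MRSA308 and MRSA165.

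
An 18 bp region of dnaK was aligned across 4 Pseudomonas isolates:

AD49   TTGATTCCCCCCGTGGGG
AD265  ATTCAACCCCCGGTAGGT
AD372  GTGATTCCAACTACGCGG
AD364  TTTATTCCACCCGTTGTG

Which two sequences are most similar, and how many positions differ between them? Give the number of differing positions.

4

Pairwise Hamming distances:
  AD49 vs AD265: 8
  AD49 vs AD372: 7
  AD49 vs AD364: 4
  AD265 vs AD372: 13
  AD265 vs AD364: 9
  AD372 vs AD364: 9
The smallest is 4, between AD49 and AD364.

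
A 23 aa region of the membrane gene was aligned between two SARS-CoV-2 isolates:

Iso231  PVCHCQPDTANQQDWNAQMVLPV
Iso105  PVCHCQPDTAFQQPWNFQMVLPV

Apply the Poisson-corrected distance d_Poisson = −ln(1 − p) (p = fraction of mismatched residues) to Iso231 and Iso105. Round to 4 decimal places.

Mismatches occur at site 11 (N/F), site 14 (D/P), site 17 (A/F).
p = 3/23 = 0.130435.
d = −ln(1 − 0.130435) = −ln(0.869565) = 0.1398.

0.1398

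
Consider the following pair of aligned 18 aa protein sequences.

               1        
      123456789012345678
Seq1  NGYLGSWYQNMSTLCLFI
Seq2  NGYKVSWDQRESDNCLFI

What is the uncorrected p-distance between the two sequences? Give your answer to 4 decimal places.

0.3889

Differing sites — 4:L/K; 5:G/V; 8:Y/D; 10:N/R; 11:M/E; 13:T/D; 14:L/N.
There are 7 differences over 18 sites, so p = 7/18 = 0.3889.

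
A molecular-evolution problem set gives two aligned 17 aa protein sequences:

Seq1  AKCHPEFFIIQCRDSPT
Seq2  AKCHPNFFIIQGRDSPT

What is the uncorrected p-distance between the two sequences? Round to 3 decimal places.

0.118

The sequences differ at positions 6 (E/N), 12 (C/G).
There are 2 differences over 17 sites, so p = 2/17 = 0.118.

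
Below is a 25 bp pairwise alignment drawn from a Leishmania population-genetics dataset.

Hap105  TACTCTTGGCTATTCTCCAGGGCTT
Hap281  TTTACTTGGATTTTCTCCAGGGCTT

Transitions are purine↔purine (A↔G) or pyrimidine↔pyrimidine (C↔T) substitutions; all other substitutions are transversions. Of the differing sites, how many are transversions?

4

Differing sites — 2:A/T (Tv); 3:C/T (Ti); 4:T/A (Tv); 10:C/A (Tv); 12:A/T (Tv).
Of the 5 differences, 1 transition and 4 transversions, so the answer is 4.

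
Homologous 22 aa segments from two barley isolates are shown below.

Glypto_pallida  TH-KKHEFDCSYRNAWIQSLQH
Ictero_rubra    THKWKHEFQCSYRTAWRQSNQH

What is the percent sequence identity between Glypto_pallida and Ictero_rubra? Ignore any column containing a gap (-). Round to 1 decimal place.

76.2%

Excluding the 1 gap column leaves 21 comparable sites.
Mismatches occur at site 4 (K/W), site 9 (D/Q), site 14 (N/T), site 17 (I/R), site 20 (L/N).
16 of the 21 comparable sites match, so the percent identity is 16/21 × 100 = 76.2%.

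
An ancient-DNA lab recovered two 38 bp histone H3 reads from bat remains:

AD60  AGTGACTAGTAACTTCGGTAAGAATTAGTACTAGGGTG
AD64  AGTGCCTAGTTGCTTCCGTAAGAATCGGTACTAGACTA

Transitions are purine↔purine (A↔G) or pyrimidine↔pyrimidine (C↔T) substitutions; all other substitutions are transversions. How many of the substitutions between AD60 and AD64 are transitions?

Differing sites — 5:A/C (Tv); 11:A/T (Tv); 12:A/G (Ti); 17:G/C (Tv); 26:T/C (Ti); 27:A/G (Ti); 35:G/A (Ti); 36:G/C (Tv); 38:G/A (Ti).
Of the 9 differences, 5 transitions and 4 transversions, so the answer is 5.

5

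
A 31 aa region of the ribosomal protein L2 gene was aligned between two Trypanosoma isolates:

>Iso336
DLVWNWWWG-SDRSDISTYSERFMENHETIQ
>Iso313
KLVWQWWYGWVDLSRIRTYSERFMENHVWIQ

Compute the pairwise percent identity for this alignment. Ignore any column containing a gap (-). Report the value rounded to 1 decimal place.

70.0%

Excluding the 1 gap column leaves 30 comparable sites.
Mismatches occur at site 1 (D/K), site 5 (N/Q), site 8 (W/Y), site 11 (S/V), site 13 (R/L), site 15 (D/R), site 17 (S/R), site 28 (E/V), site 29 (T/W).
21 of the 30 comparable sites match, so the percent identity is 21/30 × 100 = 70.0%.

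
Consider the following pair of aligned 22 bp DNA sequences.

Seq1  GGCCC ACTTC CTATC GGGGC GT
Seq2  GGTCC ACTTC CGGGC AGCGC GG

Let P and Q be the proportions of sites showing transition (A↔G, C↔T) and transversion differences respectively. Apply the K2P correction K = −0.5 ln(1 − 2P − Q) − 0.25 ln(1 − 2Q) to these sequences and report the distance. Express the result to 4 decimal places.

0.4161

Mismatches occur at site 3 (C/T, transition), site 12 (T/G, transversion), site 13 (A/G, transition), site 14 (T/G, transversion), site 16 (G/A, transition), site 18 (G/C, transversion), site 22 (T/G, transversion).
Of the 7 differences, 3 transitions and 4 transversions over 22 sites: P = 3/22 = 0.136364, Q = 4/22 = 0.181818.
d = −0.5·ln(0.545454) − 0.25·ln(0.636364) = −0.5·(-0.606137) − 0.25·(-0.451985) = 0.4161.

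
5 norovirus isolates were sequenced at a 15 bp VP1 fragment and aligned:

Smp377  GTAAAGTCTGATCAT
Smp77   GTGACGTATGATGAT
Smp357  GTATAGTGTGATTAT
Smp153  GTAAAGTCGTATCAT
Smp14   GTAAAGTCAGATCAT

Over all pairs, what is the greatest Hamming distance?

6

Pairwise Hamming distances:
  Smp377 vs Smp77: 4
  Smp377 vs Smp357: 3
  Smp377 vs Smp153: 2
  Smp377 vs Smp14: 1
  Smp77 vs Smp357: 5
  Smp77 vs Smp153: 6
  Smp77 vs Smp14: 5
  Smp357 vs Smp153: 5
  Smp357 vs Smp14: 4
  Smp153 vs Smp14: 2
The largest is 6, between Smp77 and Smp153.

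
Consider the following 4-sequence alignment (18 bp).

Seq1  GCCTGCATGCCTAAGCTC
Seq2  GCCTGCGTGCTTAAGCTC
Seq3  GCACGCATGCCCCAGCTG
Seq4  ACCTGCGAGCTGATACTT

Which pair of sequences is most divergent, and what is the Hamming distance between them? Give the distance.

Pairwise Hamming distances:
  Seq1 vs Seq2: 2
  Seq1 vs Seq3: 5
  Seq1 vs Seq4: 8
  Seq2 vs Seq3: 7
  Seq2 vs Seq4: 6
  Seq3 vs Seq4: 11
The largest is 11, between Seq3 and Seq4.

11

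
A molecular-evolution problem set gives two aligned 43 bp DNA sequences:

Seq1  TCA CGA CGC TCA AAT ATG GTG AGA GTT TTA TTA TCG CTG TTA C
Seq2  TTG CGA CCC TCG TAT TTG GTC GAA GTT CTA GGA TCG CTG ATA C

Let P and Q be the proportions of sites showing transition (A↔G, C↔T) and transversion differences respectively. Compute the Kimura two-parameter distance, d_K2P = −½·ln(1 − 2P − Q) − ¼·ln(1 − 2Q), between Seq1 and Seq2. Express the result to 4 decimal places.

Mismatches occur at site 2 (C/T, transition), site 3 (A/G, transition), site 8 (G/C, transversion), site 12 (A/G, transition), site 13 (A/T, transversion), site 16 (A/T, transversion), site 21 (G/C, transversion), site 22 (A/G, transition), site 23 (G/A, transition), site 28 (T/C, transition), site 31 (T/G, transversion), site 32 (T/G, transversion), site 40 (T/A, transversion).
Of the 13 differences, 6 transitions and 7 transversions over 43 sites: P = 6/43 = 0.139535, Q = 7/43 = 0.162791.
d = −0.5·ln(0.558139) − 0.25·ln(0.674418) = −0.5·(-0.583147) − 0.25·(-0.393905) = 0.3900.

0.3900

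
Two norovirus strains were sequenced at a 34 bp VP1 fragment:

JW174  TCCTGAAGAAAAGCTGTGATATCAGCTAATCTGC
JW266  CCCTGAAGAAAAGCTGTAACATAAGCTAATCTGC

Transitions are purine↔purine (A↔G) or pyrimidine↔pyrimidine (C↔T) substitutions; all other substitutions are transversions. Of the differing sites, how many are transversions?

Mismatches occur at site 1 (T↔C, transition), site 18 (G↔A, transition), site 20 (T↔C, transition), site 23 (C↔A, transversion).
Of the 4 differences, 3 transitions and 1 transversion, so the answer is 1.

1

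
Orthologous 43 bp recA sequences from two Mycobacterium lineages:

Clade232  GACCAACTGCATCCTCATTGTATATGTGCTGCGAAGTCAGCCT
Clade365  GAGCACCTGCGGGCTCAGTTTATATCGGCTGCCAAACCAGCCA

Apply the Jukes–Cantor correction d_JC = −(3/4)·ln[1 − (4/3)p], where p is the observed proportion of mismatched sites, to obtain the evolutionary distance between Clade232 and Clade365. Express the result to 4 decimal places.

0.3870

Differing sites — 3:C/G; 6:A/C; 11:A/G; 12:T/G; 13:C/G; 18:T/G; 20:G/T; 26:G/C; 27:T/G; 33:G/C; 36:G/A; 37:T/C; 43:T/A.
p = 13/43 = 0.302326.
d = −0.75 · ln(1 − (4/3)·0.302326) = −0.75 · ln(0.596899) = −0.75 · (-0.516007) = 0.3870.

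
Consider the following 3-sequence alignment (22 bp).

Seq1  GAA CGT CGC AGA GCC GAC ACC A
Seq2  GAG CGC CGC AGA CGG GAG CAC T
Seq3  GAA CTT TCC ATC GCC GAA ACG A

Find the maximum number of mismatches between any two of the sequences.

15

Pairwise Hamming distances:
  Seq1 vs Seq2: 9
  Seq1 vs Seq3: 7
  Seq2 vs Seq3: 15
The largest is 15, between Seq2 and Seq3.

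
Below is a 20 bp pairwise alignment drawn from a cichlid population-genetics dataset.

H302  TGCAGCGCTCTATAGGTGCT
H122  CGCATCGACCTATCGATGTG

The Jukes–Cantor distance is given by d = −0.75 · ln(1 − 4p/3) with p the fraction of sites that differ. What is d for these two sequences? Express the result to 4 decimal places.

Mismatches occur at site 1 (T↔C), site 5 (G↔T), site 8 (C↔A), site 9 (T↔C), site 14 (A↔C), site 16 (G↔A), site 19 (C↔T), site 20 (T↔G).
p = 8/20 = 0.400000.
d = −0.75 · ln(1 − (4/3)·0.400000) = −0.75 · ln(0.466667) = −0.75 · (-0.762139) = 0.5716.

0.5716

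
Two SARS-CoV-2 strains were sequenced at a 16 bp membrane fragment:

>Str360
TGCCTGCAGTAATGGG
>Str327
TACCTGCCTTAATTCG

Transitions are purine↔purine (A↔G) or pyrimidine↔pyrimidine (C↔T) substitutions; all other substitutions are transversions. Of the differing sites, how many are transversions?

Differing sites — 2:G/A (Ti); 8:A/C (Tv); 9:G/T (Tv); 14:G/T (Tv); 15:G/C (Tv).
Of the 5 differences, 1 transition and 4 transversions, so the answer is 4.

4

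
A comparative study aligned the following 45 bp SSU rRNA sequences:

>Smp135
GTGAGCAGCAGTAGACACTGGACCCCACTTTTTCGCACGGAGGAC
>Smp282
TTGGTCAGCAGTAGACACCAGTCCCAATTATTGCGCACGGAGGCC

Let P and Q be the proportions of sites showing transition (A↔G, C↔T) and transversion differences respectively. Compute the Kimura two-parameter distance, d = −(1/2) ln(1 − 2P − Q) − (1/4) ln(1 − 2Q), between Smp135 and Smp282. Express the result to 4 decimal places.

0.2959

Differing sites — 1:G/T (Tv); 4:A/G (Ti); 5:G/T (Tv); 19:T/C (Ti); 20:G/A (Ti); 22:A/T (Tv); 26:C/A (Tv); 28:C/T (Ti); 30:T/A (Tv); 33:T/G (Tv); 44:A/C (Tv).
Of the 11 differences, 4 transitions and 7 transversions over 45 sites: P = 4/45 = 0.088889, Q = 7/45 = 0.155556.
d = −0.5·ln(0.666666) − 0.25·ln(0.688888) = −0.5·(-0.405466) − 0.25·(-0.372677) = 0.2959.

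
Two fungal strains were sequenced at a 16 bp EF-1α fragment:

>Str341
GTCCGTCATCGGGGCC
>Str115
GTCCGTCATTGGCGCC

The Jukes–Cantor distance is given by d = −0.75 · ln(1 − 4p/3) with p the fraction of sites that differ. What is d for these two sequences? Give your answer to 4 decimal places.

0.1367

Mismatches occur at site 10 (C↔T), site 13 (G↔C).
p = 2/16 = 0.125000.
d = −0.75 · ln(1 − (4/3)·0.125000) = −0.75 · ln(0.833333) = −0.75 · (-0.182322) = 0.1367.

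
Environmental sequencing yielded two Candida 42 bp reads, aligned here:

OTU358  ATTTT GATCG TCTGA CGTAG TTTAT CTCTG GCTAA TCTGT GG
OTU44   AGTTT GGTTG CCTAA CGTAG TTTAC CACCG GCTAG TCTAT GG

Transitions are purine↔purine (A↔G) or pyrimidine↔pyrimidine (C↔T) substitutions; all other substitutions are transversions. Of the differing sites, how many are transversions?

The sequences differ at positions 2 (T/G, transversion), 7 (A/G, transition), 9 (C/T, transition), 11 (T/C, transition), 14 (G/A, transition), 25 (T/C, transition), 27 (T/A, transversion), 29 (T/C, transition), 35 (A/G, transition), 39 (G/A, transition).
Of the 10 differences, 8 transitions and 2 transversions, so the answer is 2.

2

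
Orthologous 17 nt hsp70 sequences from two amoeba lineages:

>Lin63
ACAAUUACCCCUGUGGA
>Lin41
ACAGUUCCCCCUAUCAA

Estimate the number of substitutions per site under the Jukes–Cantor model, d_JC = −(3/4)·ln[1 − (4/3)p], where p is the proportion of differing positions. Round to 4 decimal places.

0.3734

Mismatches occur at site 4 (A→G), site 7 (A→C), site 13 (G→A), site 15 (G→C), site 16 (G→A).
p = 5/17 = 0.294118.
d = −0.75 · ln(1 − (4/3)·0.294118) = −0.75 · ln(0.607843) = −0.75 · (-0.497839) = 0.3734.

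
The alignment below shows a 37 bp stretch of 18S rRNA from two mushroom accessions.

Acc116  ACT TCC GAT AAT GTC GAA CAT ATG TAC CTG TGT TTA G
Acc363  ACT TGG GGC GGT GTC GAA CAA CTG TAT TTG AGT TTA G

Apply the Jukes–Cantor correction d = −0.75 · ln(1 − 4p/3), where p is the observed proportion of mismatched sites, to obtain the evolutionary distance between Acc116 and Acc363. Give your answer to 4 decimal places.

Differing sites — 5:C/G; 6:C/G; 8:A/G; 9:T/C; 10:A/G; 11:A/G; 21:T/A; 22:A/C; 27:C/T; 28:C/T; 31:T/A.
p = 11/37 = 0.297297.
d = −0.75 · ln(1 − (4/3)·0.297297) = −0.75 · ln(0.603604) = −0.75 · (-0.504837) = 0.3786.

0.3786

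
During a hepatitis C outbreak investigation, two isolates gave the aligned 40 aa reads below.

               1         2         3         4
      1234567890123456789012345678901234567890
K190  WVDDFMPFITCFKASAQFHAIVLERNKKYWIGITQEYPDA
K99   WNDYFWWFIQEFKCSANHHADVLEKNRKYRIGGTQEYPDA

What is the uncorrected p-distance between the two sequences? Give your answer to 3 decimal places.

Mismatches occur at site 2 (V↔N), site 4 (D↔Y), site 6 (M↔W), site 7 (P↔W), site 10 (T↔Q), site 11 (C↔E), site 14 (A↔C), site 17 (Q↔N), site 18 (F↔H), site 21 (I↔D), site 25 (R↔K), site 27 (K↔R), site 30 (W↔R), site 33 (I↔G).
There are 14 differences over 40 sites, so p = 14/40 = 0.350.

0.350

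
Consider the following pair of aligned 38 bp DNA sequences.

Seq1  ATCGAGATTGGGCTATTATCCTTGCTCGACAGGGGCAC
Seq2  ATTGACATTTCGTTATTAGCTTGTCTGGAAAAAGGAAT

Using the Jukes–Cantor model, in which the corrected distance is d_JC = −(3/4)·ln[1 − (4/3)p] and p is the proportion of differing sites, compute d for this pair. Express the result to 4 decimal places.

Mismatches occur at site 3 (C↔T), site 6 (G↔C), site 10 (G↔T), site 11 (G↔C), site 13 (C↔T), site 19 (T↔G), site 21 (C↔T), site 23 (T↔G), site 24 (G↔T), site 27 (C↔G), site 30 (C↔A), site 32 (G↔A), site 33 (G↔A), site 36 (C↔A), site 38 (C↔T).
p = 15/38 = 0.394737.
d = −0.75 · ln(1 − (4/3)·0.394737) = −0.75 · ln(0.473684) = −0.75 · (-0.747215) = 0.5604.

0.5604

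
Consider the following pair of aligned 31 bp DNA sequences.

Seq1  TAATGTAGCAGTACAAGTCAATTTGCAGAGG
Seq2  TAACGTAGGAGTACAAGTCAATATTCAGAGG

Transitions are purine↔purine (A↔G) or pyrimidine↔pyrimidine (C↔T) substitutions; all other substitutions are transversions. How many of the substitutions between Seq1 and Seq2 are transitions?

1

Differing sites — 4:T/C (Ti); 9:C/G (Tv); 23:T/A (Tv); 25:G/T (Tv).
Of the 4 differences, 1 transition and 3 transversions, so the answer is 1.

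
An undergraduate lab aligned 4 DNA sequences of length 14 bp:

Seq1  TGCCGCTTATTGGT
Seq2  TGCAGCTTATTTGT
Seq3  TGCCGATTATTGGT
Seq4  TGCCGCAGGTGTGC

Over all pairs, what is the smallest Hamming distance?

1

Pairwise Hamming distances:
  Seq1 vs Seq2: 2
  Seq1 vs Seq3: 1
  Seq1 vs Seq4: 6
  Seq2 vs Seq3: 3
  Seq2 vs Seq4: 6
  Seq3 vs Seq4: 7
The smallest is 1, between Seq1 and Seq3.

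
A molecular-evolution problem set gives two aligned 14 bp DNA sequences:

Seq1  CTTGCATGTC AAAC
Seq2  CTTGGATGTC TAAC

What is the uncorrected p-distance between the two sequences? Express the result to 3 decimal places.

The sequences differ at positions 5 (C/G), 11 (A/T).
There are 2 differences over 14 sites, so p = 2/14 = 0.143.

0.143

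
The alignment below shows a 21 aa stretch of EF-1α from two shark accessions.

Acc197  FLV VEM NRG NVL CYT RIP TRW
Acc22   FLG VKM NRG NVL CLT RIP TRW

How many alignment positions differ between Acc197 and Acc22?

3

The sequences differ at positions 3 (V/G), 5 (E/K), 14 (Y/L).
That gives 3 mismatches out of 21 aligned sites, so the Hamming distance is 3.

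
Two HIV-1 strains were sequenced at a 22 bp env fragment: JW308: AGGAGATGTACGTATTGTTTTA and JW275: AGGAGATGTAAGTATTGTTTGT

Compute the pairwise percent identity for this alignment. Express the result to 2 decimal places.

86.36%

Mismatches occur at site 11 (C→A), site 21 (T→G), site 22 (A→T).
19 of the 22 sites match, so the percent identity is 19/22 × 100 = 86.36%.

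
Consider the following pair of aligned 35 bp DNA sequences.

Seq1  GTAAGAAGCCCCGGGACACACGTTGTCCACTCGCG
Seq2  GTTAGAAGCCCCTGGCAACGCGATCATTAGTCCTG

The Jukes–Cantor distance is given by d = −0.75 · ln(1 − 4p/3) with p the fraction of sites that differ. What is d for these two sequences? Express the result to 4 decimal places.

0.5128

The sequences differ at positions 3 (A/T), 13 (G/T), 16 (A/C), 17 (C/A), 20 (A/G), 23 (T/A), 25 (G/C), 26 (T/A), 27 (C/T), 28 (C/T), 30 (C/G), 33 (G/C), 34 (C/T).
p = 13/35 = 0.371429.
d = −0.75 · ln(1 − (4/3)·0.371429) = −0.75 · ln(0.504761) = −0.75 · (-0.683670) = 0.5128.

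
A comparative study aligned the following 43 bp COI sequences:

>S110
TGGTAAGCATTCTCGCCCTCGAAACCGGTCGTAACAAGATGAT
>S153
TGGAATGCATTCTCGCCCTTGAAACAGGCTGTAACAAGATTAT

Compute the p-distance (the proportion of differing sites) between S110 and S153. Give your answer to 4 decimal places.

0.1628

The sequences differ at positions 4 (T/A), 6 (A/T), 20 (C/T), 26 (C/A), 29 (T/C), 30 (C/T), 41 (G/T).
There are 7 differences over 43 sites, so p = 7/43 = 0.1628.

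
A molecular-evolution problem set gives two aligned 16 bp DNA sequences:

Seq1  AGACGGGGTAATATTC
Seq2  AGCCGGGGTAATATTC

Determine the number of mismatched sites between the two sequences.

A single mismatch occurs at site 3 (A/C).
That gives 1 mismatch out of 16 aligned sites, so the Hamming distance is 1.

1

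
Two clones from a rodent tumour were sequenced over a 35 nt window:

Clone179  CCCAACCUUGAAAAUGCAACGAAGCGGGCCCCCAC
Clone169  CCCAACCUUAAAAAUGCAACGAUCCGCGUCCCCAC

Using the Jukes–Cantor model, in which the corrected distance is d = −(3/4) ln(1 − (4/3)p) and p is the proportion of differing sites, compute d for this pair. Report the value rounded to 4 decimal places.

The sequences differ at positions 10 (G/A), 23 (A/U), 24 (G/C), 27 (G/C), 29 (C/U).
p = 5/35 = 0.142857.
d = −0.75 · ln(1 − (4/3)·0.142857) = −0.75 · ln(0.809524) = −0.75 · (-0.211309) = 0.1585.

0.1585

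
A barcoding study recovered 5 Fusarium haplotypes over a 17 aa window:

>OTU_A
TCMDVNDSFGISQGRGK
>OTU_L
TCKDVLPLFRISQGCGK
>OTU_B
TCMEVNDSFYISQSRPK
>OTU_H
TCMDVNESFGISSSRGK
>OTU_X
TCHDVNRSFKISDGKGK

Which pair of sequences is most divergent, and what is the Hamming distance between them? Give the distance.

9

Pairwise Hamming distances:
  OTU_A vs OTU_L: 6
  OTU_A vs OTU_B: 4
  OTU_A vs OTU_H: 3
  OTU_A vs OTU_X: 5
  OTU_L vs OTU_B: 9
  OTU_L vs OTU_H: 8
  OTU_L vs OTU_X: 7
  OTU_B vs OTU_H: 5
  OTU_B vs OTU_X: 8
  OTU_H vs OTU_X: 6
The largest is 9, between OTU_L and OTU_B.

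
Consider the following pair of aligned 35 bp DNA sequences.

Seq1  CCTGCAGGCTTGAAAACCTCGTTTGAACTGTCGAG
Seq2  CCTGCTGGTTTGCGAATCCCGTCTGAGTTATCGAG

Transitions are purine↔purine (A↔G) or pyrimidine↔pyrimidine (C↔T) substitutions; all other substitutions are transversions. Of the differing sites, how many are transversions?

Mismatches occur at site 6 (A↔T, transversion), site 9 (C↔T, transition), site 13 (A↔C, transversion), site 14 (A↔G, transition), site 17 (C↔T, transition), site 19 (T↔C, transition), site 23 (T↔C, transition), site 27 (A↔G, transition), site 28 (C↔T, transition), site 30 (G↔A, transition).
Of the 10 differences, 8 transitions and 2 transversions, so the answer is 2.

2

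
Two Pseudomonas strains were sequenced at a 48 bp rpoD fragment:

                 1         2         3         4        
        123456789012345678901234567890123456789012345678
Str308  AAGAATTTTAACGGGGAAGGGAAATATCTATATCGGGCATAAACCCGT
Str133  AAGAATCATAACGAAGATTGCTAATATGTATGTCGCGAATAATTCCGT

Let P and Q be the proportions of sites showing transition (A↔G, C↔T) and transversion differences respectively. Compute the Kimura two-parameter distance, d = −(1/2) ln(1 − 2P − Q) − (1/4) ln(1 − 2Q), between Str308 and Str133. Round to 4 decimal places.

Differing sites — 7:T/C (Ti); 8:T/A (Tv); 14:G/A (Ti); 15:G/A (Ti); 18:A/T (Tv); 19:G/T (Tv); 21:G/C (Tv); 22:A/T (Tv); 28:C/G (Tv); 32:A/G (Ti); 36:G/C (Tv); 38:C/A (Tv); 43:A/T (Tv); 44:C/T (Ti).
Of the 14 differences, 5 transitions and 9 transversions over 48 sites: P = 5/48 = 0.104167, Q = 9/48 = 0.187500.
d = −0.5·ln(0.604166) − 0.25·ln(0.625000) = −0.5·(-0.503906) − 0.25·(-0.470004) = 0.3695.

0.3695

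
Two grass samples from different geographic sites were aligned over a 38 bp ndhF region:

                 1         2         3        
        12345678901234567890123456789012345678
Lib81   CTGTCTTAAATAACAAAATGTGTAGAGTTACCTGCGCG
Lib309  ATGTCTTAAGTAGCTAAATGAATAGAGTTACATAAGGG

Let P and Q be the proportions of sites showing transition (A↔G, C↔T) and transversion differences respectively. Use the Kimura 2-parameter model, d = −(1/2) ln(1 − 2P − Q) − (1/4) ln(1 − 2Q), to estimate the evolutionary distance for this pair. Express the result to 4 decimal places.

0.3246

Differing sites — 1:C/A (Tv); 10:A/G (Ti); 13:A/G (Ti); 15:A/T (Tv); 21:T/A (Tv); 22:G/A (Ti); 32:C/A (Tv); 34:G/A (Ti); 35:C/A (Tv); 37:C/G (Tv).
Of the 10 differences, 4 transitions and 6 transversions over 38 sites: P = 4/38 = 0.105263, Q = 6/38 = 0.157895.
d = −0.5·ln(0.631579) − 0.25·ln(0.684210) = −0.5·(-0.459532) − 0.25·(-0.379490) = 0.3246.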